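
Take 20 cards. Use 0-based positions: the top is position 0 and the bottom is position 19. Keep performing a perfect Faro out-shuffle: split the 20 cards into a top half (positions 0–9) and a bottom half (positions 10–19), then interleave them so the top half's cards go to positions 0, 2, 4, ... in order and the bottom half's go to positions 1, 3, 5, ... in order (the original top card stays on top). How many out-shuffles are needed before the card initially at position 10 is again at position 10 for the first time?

18

Follow position 10 under repeated out-shuffles:
10 → 1 → 2 → 4 → 8 → 16 → 13 → 7 → 14 → 9 → 18 → 17 → 15 → 11 → 3 → 6 → 12 → 5 → 10
It first returns after 18 out-shuffles.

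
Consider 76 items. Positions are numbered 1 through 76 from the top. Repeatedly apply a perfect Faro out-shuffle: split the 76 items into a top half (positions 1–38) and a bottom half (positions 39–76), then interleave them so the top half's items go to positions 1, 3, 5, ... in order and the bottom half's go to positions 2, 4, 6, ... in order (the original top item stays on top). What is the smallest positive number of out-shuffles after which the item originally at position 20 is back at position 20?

Follow position 20 under repeated out-shuffles:
20 → 39 → 2 → 3 → 5 → 9 → 17 → 33 → 65 → 54 → 32 → 63 → 50 → 24 → 47 → 18 → 35 → 69 → 62 → 48 → 20
It first returns after 20 out-shuffles.

20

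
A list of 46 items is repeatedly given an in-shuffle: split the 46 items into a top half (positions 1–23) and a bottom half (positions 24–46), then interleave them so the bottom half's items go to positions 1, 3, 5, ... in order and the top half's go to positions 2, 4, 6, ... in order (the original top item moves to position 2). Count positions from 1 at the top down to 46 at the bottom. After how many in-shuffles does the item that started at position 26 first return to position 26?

23

Follow position 26 under repeated in-shuffles:
26 → 5 → 10 → 20 → 40 → 33 → 19 → 38 → ... → 26 (length 23)
It first returns after 23 in-shuffles.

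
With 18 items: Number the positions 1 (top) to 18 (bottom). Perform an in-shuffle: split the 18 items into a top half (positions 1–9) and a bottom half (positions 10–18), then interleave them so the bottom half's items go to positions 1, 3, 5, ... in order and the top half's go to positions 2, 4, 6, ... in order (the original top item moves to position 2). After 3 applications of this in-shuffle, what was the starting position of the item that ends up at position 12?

Work backwards from position 12, undoing one in-shuffle at a time:
12 ← 6 ← 3 ← 11
So the item now at position 12 started at position 11.

11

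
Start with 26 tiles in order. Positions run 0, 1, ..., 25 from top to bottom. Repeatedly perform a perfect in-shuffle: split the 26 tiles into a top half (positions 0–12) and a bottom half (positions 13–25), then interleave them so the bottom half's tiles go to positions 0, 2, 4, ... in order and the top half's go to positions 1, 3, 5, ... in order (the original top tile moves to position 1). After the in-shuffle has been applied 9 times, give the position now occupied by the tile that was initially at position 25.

Track the tile's position through each in-shuffle:
25 → 24 → 22 → 18 → 10 → 21 → 16 → 6 → 13 → 0

0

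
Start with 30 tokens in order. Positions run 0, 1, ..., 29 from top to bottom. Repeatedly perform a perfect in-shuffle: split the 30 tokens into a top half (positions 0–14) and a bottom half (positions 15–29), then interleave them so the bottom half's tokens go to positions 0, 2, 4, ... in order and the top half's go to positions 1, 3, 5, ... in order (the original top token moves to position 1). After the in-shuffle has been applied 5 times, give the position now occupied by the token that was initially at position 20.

Track the token's position through each in-shuffle:
20 → 10 → 21 → 12 → 25 → 20

20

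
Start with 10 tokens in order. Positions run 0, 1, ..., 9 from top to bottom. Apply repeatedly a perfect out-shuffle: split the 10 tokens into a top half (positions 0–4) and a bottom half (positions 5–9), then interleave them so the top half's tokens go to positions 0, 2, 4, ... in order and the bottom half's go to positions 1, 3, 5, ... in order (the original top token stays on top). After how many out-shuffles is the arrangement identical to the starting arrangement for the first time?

The out-shuffle permutes the 10 positions with cycle lengths [1, 1, 2, 6].
Every token is home exactly when every cycle has completed a whole number of laps, i.e. after lcm(1, 2, 6) = 6 out-shuffles.

6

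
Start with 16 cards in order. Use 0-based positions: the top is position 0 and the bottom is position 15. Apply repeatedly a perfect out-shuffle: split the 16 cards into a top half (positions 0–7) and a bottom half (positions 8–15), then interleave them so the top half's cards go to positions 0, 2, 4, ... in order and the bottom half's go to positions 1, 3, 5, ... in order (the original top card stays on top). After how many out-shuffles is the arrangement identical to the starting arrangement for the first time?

The out-shuffle permutes the 16 positions with cycle lengths [1, 1, 2, 4, 4, 4].
Every card is home exactly when every cycle has completed a whole number of laps, i.e. after lcm(1, 2, 4) = 4 out-shuffles.

4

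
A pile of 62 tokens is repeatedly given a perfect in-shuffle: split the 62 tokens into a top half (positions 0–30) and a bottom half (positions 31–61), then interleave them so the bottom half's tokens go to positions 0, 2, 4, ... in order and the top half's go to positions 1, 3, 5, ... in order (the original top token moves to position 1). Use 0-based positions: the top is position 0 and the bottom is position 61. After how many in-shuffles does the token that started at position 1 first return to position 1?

6

Follow position 1 under repeated in-shuffles:
1 → 3 → 7 → 15 → 31 → 0 → 1
It first returns after 6 in-shuffles.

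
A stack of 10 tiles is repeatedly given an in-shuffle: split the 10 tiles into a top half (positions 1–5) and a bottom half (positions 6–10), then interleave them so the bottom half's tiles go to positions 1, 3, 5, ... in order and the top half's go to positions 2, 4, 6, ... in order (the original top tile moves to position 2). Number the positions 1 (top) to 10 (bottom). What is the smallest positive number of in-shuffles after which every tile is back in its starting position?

10

The in-shuffle permutes the 10 positions with cycle lengths [10].
Every tile is home exactly when every cycle has completed a whole number of laps, i.e. after lcm(10) = 10 in-shuffles.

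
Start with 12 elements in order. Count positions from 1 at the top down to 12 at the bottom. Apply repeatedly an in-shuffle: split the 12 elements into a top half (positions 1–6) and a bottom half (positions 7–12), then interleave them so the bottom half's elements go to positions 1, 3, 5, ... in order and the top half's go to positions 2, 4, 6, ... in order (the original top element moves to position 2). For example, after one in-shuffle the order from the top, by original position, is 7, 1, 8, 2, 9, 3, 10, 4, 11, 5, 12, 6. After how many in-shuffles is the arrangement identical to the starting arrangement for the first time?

The in-shuffle permutes the 12 positions with cycle lengths [12].
Every element is home exactly when every cycle has completed a whole number of laps, i.e. after lcm(12) = 12 in-shuffles.

12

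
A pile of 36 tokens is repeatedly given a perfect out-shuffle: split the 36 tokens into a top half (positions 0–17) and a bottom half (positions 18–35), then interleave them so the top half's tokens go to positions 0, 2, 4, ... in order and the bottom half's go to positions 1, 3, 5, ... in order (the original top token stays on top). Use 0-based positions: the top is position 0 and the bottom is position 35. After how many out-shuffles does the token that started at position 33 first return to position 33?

12

Follow position 33 under repeated out-shuffles:
33 → 31 → 27 → 19 → 3 → 6 → 12 → 24 → 13 → 26 → 17 → 34 → 33
It first returns after 12 out-shuffles.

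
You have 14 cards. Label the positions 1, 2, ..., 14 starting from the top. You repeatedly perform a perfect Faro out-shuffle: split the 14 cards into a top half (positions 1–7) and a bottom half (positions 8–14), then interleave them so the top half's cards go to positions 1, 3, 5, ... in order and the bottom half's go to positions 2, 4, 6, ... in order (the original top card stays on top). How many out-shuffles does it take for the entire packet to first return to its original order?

The out-shuffle permutes the 14 positions with cycle lengths [1, 1, 12].
Every card is home exactly when every cycle has completed a whole number of laps, i.e. after lcm(1, 12) = 12 out-shuffles.

12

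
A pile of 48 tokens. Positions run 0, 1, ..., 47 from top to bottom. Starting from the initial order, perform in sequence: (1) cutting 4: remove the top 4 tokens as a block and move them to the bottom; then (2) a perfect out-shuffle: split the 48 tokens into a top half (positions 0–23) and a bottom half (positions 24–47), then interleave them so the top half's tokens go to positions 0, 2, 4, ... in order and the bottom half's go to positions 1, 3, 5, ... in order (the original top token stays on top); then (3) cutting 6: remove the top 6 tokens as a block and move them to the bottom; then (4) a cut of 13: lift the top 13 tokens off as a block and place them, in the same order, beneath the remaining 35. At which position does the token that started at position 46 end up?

18

Track the token from position 46 forward through each operation:
  after op 1 (cut 4): 46 → 42
  after op 2 (out-shuffle): 42 → 37
  after op 3 (cut 6): 37 → 31
  after op 4 (cut 13): 31 → 18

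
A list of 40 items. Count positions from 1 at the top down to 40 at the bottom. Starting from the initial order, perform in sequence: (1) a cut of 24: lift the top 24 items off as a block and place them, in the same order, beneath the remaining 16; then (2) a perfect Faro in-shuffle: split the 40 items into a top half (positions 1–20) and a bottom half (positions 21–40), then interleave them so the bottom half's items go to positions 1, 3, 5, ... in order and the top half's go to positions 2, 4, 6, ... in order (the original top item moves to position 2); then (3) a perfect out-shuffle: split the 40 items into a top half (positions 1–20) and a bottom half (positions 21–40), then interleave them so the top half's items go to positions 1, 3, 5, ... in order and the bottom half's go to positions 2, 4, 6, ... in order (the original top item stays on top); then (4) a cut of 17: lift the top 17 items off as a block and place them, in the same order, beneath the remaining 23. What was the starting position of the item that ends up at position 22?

Undo the operations in reverse order, starting from position 22:
  undo op 4 (cut 17): 22 ← 39
  undo op 3 (out-shuffle, from top half): 39 ← 20
  undo op 2 (in-shuffle, from top half): 20 ← 10
  undo op 1 (cut 24): 10 ← 34
So the item at position 22 came from original position 34.

34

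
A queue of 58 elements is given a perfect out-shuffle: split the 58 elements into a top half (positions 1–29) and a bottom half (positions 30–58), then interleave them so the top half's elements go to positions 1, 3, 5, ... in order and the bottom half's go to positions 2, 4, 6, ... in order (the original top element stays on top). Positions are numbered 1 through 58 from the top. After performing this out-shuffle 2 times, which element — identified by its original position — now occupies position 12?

Work backwards from position 12, undoing one out-shuffle at a time:
12 ← 35 ← 18
So the element now at position 12 started at position 18.

18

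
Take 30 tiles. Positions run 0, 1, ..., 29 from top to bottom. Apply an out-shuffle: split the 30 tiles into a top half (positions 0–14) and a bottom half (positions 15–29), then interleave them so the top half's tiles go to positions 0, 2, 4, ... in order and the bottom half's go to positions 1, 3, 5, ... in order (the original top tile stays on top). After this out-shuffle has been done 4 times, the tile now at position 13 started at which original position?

28

Work backwards from position 13, undoing one out-shuffle at a time:
13 ← 21 ← 25 ← 27 ← 28
So the tile now at position 13 started at position 28.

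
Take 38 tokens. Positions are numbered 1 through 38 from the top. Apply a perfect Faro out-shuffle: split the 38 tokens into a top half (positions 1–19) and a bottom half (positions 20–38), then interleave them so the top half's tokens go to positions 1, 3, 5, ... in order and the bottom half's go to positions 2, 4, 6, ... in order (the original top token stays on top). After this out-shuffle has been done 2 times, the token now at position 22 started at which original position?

Work backwards from position 22, undoing one out-shuffle at a time:
22 ← 30 ← 34
So the token now at position 22 started at position 34.

34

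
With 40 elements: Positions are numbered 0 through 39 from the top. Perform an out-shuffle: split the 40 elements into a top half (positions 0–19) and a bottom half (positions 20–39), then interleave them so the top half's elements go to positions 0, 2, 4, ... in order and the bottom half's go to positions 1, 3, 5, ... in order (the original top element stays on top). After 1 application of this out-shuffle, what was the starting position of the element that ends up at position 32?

16

Work backwards from position 32, undoing one out-shuffle at a time:
32 ← 16
So the element now at position 32 started at position 16.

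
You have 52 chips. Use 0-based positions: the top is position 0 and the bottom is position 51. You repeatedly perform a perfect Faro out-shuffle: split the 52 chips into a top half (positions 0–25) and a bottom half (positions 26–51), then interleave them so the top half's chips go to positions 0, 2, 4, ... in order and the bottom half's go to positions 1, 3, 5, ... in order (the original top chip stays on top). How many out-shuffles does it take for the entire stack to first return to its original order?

The out-shuffle permutes the 52 positions with cycle lengths [1, 1, 2, 8, 8, 8, 8, 8, 8].
Every chip is home exactly when every cycle has completed a whole number of laps, i.e. after lcm(1, 2, 8) = 8 out-shuffles.

8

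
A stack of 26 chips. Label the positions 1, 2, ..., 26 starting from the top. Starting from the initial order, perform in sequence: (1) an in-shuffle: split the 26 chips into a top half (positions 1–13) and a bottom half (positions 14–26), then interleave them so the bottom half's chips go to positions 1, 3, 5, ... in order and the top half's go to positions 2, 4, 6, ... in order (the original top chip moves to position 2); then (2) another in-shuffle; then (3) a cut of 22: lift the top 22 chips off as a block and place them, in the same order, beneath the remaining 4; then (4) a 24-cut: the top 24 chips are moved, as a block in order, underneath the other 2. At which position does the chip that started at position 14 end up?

Track the chip from position 14 forward through each operation:
  after op 1 (in-shuffle): 14 → 1
  after op 2 (in-shuffle): 1 → 2
  after op 3 (cut 22): 2 → 6
  after op 4 (cut 24): 6 → 8

8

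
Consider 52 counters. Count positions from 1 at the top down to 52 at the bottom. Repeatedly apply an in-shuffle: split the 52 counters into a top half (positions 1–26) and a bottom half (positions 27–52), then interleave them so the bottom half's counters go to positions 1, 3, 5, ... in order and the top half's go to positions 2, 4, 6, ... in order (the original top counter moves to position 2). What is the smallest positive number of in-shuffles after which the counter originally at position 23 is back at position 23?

52

Follow position 23 under repeated in-shuffles:
23 → 46 → 39 → 25 → 50 → 47 → 41 → 29 → ... → 23 (length 52)
It first returns after 52 in-shuffles.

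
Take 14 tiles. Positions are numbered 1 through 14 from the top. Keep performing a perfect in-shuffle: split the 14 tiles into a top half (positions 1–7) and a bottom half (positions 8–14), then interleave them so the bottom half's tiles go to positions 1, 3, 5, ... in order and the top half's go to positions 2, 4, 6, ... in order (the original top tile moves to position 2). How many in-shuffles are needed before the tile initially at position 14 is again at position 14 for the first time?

Follow position 14 under repeated in-shuffles:
14 → 13 → 11 → 7 → 14
It first returns after 4 in-shuffles.

4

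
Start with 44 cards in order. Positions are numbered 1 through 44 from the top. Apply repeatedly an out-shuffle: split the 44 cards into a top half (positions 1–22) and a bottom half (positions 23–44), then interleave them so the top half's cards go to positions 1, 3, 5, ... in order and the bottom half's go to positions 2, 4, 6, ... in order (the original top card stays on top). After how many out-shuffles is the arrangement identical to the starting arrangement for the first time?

The out-shuffle permutes the 44 positions with cycle lengths [1, 1, 14, 14, 14].
Every card is home exactly when every cycle has completed a whole number of laps, i.e. after lcm(1, 14) = 14 out-shuffles.

14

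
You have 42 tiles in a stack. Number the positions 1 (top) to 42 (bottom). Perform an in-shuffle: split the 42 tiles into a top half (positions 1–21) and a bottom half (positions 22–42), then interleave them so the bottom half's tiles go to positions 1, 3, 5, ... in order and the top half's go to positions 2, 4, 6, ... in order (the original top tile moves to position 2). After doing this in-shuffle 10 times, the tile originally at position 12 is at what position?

33

Track the tile's position through each in-shuffle:
12 → 24 → 5 → 10 → 20 → 40 → 37 → 31 → 19 → 38 → 33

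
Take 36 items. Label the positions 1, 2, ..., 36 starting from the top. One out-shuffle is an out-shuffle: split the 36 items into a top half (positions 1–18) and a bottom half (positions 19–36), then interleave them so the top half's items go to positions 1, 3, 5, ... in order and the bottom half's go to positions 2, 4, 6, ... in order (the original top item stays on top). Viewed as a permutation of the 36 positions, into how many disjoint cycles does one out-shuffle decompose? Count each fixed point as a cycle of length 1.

Trace each unvisited position around until it returns:
(1) (2 3 5 9 17 33 ... len 12) (4 7 13 25 14 27 ... len 12) (6 11 21) (8 15 29 22) (16 31 26) (36)
7 cycles in total.

7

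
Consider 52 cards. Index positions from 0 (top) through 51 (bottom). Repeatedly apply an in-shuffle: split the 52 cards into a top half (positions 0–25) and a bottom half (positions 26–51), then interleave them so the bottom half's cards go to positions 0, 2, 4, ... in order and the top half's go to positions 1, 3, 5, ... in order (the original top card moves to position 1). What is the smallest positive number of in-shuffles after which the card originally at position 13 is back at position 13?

52

Follow position 13 under repeated in-shuffles:
13 → 27 → 2 → 5 → 11 → 23 → 47 → 42 → ... → 13 (length 52)
It first returns after 52 in-shuffles.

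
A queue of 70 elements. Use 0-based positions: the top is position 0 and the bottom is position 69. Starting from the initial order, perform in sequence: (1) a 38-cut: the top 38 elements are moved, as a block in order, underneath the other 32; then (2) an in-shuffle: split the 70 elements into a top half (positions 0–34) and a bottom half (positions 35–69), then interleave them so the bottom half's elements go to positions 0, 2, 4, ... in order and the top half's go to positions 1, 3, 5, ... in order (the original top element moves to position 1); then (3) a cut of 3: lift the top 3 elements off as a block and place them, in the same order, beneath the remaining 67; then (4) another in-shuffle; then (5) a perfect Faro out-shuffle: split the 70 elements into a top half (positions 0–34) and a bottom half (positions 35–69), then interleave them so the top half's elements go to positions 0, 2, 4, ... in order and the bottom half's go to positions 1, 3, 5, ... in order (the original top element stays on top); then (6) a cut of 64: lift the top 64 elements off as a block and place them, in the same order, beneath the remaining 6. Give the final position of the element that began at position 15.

23

Track the element from position 15 forward through each operation:
  after op 1 (cut 38): 15 → 47
  after op 2 (in-shuffle): 47 → 24
  after op 3 (cut 3): 24 → 21
  after op 4 (in-shuffle): 21 → 43
  after op 5 (out-shuffle): 43 → 17
  after op 6 (cut 64): 17 → 23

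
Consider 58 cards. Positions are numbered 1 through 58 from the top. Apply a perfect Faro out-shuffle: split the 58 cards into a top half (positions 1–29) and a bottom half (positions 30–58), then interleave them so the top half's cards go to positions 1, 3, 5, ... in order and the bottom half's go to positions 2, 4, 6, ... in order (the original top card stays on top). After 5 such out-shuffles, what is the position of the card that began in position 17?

Track the card's position through each out-shuffle:
17 → 33 → 8 → 15 → 29 → 57

57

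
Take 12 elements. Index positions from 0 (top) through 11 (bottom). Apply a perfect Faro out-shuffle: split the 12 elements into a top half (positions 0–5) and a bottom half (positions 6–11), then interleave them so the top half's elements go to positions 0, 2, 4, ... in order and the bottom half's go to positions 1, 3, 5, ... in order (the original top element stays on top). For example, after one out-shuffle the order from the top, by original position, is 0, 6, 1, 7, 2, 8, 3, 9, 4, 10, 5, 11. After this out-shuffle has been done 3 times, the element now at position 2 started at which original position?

3

Work backwards from position 2, undoing one out-shuffle at a time:
2 ← 1 ← 6 ← 3
So the element now at position 2 started at position 3.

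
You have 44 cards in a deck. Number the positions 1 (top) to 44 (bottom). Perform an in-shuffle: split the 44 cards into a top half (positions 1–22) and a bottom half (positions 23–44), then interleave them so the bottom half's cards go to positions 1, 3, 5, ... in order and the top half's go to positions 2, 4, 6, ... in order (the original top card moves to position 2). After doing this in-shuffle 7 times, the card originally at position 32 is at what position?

1

Track the card's position through each in-shuffle:
32 → 19 → 38 → 31 → 17 → 34 → 23 → 1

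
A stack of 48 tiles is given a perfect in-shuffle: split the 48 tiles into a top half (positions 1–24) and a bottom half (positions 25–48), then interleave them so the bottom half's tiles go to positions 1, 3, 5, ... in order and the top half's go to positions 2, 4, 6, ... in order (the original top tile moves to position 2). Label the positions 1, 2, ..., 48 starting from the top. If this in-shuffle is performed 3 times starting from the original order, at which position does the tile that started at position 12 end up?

Track the tile's position through each in-shuffle:
12 → 24 → 48 → 47

47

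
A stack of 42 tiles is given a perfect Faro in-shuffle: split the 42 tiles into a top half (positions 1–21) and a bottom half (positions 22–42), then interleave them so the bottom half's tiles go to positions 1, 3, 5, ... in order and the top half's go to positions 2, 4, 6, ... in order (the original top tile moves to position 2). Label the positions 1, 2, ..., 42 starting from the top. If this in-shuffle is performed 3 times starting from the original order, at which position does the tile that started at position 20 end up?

Track the tile's position through each in-shuffle:
20 → 40 → 37 → 31

31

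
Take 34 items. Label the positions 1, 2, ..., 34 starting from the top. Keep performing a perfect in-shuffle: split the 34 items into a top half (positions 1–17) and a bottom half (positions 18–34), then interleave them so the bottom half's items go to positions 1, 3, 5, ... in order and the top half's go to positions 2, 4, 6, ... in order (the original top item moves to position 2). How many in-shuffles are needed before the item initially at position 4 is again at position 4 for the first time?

12

Follow position 4 under repeated in-shuffles:
4 → 8 → 16 → 32 → 29 → 23 → 11 → 22 → 9 → 18 → 1 → 2 → 4
It first returns after 12 in-shuffles.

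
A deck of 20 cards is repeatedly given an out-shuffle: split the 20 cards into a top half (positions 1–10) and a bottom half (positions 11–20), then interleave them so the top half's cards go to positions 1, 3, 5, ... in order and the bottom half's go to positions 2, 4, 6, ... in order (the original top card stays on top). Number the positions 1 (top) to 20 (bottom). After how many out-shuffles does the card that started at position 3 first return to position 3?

Follow position 3 under repeated out-shuffles:
3 → 5 → 9 → 17 → 14 → 8 → 15 → 10 → 19 → 18 → 16 → 12 → 4 → 7 → 13 → 6 → 11 → 2 → 3
It first returns after 18 out-shuffles.

18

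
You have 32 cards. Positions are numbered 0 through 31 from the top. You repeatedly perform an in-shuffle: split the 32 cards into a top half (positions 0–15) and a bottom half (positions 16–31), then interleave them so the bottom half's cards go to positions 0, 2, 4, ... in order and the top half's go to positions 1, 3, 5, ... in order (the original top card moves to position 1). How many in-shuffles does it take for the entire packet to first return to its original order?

10

The in-shuffle permutes the 32 positions with cycle lengths [2, 10, 10, 10].
Every card is home exactly when every cycle has completed a whole number of laps, i.e. after lcm(2, 10) = 10 in-shuffles.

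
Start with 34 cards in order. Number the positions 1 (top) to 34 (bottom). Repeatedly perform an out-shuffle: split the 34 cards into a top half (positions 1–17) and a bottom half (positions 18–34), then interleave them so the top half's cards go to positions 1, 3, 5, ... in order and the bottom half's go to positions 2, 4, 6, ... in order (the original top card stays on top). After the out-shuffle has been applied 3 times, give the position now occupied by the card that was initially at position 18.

Track the card's position through each out-shuffle:
18 → 2 → 3 → 5

5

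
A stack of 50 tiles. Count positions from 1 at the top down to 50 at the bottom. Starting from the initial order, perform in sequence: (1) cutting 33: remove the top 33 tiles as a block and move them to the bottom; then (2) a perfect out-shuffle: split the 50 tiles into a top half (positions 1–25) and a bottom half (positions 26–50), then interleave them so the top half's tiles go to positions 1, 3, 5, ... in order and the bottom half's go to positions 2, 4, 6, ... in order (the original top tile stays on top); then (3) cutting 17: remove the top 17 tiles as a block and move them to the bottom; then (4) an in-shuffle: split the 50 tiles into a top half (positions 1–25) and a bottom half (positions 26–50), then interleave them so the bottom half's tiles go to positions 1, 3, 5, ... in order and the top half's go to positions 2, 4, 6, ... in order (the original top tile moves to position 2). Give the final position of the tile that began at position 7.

Track the tile from position 7 forward through each operation:
  after op 1 (cut 33): 7 → 24
  after op 2 (out-shuffle): 24 → 47
  after op 3 (cut 17): 47 → 30
  after op 4 (in-shuffle): 30 → 9

9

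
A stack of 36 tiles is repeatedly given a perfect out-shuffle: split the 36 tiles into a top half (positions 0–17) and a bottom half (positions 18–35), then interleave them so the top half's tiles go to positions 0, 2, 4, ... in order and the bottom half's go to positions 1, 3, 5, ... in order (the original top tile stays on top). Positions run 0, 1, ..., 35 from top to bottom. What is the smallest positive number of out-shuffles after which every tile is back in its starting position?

12

The out-shuffle permutes the 36 positions with cycle lengths [1, 1, 3, 3, 4, 12, 12].
Every tile is home exactly when every cycle has completed a whole number of laps, i.e. after lcm(1, 3, 4, 12) = 12 out-shuffles.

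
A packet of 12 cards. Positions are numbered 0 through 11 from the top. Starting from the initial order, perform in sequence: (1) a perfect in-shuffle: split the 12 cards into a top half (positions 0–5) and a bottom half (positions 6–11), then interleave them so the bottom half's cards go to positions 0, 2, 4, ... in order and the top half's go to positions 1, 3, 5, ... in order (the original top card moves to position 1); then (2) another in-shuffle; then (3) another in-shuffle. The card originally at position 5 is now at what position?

Track the card from position 5 forward through each operation:
  after op 1 (in-shuffle): 5 → 11
  after op 2 (in-shuffle): 11 → 10
  after op 3 (in-shuffle): 10 → 8

8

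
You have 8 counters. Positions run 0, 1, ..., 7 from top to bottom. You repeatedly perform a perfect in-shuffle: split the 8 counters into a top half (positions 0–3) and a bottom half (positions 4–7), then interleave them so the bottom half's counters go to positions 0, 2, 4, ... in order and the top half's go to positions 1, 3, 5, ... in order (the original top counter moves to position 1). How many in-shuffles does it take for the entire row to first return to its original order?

The in-shuffle permutes the 8 positions with cycle lengths [2, 6].
Every counter is home exactly when every cycle has completed a whole number of laps, i.e. after lcm(2, 6) = 6 in-shuffles.

6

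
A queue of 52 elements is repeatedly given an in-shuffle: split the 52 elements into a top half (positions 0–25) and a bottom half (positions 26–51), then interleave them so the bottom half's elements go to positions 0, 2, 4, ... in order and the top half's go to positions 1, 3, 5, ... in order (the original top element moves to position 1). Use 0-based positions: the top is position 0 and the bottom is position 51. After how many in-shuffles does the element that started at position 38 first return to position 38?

Follow position 38 under repeated in-shuffles:
38 → 24 → 49 → 46 → 40 → 28 → 4 → 9 → ... → 38 (length 52)
It first returns after 52 in-shuffles.

52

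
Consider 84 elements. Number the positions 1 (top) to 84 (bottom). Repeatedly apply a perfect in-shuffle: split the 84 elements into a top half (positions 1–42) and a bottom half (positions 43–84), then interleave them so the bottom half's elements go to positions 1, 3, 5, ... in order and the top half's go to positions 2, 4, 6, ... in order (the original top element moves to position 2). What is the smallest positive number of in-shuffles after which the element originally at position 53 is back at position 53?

8

Follow position 53 under repeated in-shuffles:
53 → 21 → 42 → 84 → 83 → 81 → 77 → 69 → 53
It first returns after 8 in-shuffles.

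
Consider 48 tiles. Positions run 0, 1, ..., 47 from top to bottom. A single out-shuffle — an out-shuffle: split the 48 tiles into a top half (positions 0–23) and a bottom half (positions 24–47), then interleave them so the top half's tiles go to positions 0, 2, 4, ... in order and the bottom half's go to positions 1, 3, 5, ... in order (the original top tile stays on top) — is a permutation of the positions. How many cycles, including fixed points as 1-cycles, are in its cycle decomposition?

Trace each unvisited position around until it returns:
(0) (1 2 4 8 16 32 ... len 23) (5 10 20 40 33 19 ... len 23) (47)
4 cycles in total.

4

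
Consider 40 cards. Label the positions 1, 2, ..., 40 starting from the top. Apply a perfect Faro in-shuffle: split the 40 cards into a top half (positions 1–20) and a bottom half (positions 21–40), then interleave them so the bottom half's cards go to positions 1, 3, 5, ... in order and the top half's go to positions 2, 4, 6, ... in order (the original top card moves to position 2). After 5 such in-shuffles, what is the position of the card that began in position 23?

39

Track the card's position through each in-shuffle:
23 → 5 → 10 → 20 → 40 → 39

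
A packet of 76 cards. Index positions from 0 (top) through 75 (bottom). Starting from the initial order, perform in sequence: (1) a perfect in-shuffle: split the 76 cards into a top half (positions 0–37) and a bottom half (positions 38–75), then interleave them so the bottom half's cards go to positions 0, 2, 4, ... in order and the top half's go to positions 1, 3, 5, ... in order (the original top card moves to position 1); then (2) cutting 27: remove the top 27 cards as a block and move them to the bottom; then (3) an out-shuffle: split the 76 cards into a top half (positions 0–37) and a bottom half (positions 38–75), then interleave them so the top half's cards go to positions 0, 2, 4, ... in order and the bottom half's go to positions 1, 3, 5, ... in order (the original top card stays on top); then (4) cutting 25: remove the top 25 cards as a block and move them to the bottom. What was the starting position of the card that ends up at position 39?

29

Undo the operations in reverse order, starting from position 39:
  undo op 4 (cut 25): 39 ← 64
  undo op 3 (out-shuffle, from top half): 64 ← 32
  undo op 2 (cut 27): 32 ← 59
  undo op 1 (in-shuffle, from top half): 59 ← 29
So the card at position 39 came from original position 29.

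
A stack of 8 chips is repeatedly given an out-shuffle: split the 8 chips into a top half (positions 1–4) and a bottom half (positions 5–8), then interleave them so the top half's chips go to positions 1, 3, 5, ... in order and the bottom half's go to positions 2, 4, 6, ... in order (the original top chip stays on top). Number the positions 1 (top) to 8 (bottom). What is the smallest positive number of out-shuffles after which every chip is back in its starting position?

3

The out-shuffle permutes the 8 positions with cycle lengths [1, 1, 3, 3].
Every chip is home exactly when every cycle has completed a whole number of laps, i.e. after lcm(1, 3) = 3 out-shuffles.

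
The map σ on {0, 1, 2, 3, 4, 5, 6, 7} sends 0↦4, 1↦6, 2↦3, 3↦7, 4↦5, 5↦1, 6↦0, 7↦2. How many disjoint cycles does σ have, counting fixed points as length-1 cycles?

Cycle decomposition: (0 4 5 1 6) (2 3 7).
2 cycles.

2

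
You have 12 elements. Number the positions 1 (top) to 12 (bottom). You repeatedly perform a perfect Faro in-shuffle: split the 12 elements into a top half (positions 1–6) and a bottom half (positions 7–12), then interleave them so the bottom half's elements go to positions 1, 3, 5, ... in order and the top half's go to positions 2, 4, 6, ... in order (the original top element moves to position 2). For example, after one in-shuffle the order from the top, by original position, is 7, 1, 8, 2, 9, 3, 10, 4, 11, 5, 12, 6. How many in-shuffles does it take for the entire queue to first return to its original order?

The in-shuffle permutes the 12 positions with cycle lengths [12].
Every element is home exactly when every cycle has completed a whole number of laps, i.e. after lcm(12) = 12 in-shuffles.

12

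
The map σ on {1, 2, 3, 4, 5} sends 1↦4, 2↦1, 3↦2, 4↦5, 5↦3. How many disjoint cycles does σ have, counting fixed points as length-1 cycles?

1

Cycle decomposition: (1 4 5 3 2).
1 cycle.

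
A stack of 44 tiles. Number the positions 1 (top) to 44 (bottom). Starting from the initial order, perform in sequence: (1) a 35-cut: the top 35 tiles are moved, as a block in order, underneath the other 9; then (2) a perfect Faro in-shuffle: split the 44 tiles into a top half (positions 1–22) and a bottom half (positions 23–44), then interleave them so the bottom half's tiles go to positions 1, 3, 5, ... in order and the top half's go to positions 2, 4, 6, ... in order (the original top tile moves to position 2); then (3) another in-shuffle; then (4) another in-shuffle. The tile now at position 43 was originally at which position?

2

Undo the operations in reverse order, starting from position 43:
  undo op 4 (in-shuffle, from bottom half): 43 ← 44
  undo op 3 (in-shuffle, from top half): 44 ← 22
  undo op 2 (in-shuffle, from top half): 22 ← 11
  undo op 1 (cut 35): 11 ← 2
So the tile at position 43 came from original position 2.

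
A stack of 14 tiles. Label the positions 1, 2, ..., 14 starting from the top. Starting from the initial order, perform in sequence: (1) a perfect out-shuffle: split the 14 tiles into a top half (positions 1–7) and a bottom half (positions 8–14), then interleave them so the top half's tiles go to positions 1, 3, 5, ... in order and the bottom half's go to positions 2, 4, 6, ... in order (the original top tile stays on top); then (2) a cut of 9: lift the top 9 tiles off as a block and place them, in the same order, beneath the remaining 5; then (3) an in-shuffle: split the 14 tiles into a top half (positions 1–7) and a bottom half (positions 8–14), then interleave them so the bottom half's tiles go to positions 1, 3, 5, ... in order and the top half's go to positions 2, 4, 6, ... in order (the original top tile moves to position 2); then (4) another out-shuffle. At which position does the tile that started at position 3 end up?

9

Track the tile from position 3 forward through each operation:
  after op 1 (out-shuffle): 3 → 5
  after op 2 (cut 9): 5 → 10
  after op 3 (in-shuffle): 10 → 5
  after op 4 (out-shuffle): 5 → 9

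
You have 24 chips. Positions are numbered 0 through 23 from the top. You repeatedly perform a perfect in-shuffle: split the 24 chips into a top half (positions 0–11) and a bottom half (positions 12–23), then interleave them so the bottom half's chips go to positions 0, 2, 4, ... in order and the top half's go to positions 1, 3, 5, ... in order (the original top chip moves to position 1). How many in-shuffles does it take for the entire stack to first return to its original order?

The in-shuffle permutes the 24 positions with cycle lengths [4, 20].
Every chip is home exactly when every cycle has completed a whole number of laps, i.e. after lcm(4, 20) = 20 in-shuffles.

20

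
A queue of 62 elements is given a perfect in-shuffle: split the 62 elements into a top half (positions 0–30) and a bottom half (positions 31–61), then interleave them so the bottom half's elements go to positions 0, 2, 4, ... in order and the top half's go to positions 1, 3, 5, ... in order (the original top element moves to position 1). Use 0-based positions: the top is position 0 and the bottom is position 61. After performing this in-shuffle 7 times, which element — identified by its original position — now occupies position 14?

38

Work backwards from position 14, undoing one in-shuffle at a time:
14 ← 38 ← 50 ← 56 ← 59 ← 29 ← 14 ← 38
So the element now at position 14 started at position 38.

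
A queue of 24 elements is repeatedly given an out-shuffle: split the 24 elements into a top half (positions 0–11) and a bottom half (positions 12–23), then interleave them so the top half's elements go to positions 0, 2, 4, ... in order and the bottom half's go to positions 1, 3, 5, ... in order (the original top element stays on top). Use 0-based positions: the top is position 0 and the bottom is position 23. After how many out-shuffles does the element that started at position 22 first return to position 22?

Follow position 22 under repeated out-shuffles:
22 → 21 → 19 → 15 → 7 → 14 → 5 → 10 → 20 → 17 → 11 → 22
It first returns after 11 out-shuffles.

11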